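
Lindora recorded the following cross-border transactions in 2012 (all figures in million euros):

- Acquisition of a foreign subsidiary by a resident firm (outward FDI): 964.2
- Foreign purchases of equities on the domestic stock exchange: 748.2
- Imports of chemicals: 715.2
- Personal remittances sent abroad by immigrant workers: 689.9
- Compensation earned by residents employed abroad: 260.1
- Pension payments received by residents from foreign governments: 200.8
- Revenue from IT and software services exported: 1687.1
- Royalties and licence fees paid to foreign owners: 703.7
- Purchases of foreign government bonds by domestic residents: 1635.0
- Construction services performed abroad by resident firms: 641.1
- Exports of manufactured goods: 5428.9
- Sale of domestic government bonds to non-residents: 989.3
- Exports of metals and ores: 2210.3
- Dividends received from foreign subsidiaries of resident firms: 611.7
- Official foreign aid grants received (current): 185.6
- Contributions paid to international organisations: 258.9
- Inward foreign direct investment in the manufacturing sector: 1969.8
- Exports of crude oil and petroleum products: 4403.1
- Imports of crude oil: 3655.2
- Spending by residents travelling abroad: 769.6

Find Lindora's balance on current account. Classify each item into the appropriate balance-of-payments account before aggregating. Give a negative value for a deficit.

8836.2

Goods: -715.2 + 4403.1 - 3655.2 + 2210.3 + 5428.9 = 7671.9
Services: 641.1 + 1687.1 - 703.7 - 769.6 = 854.9
Primary income: 260.1 + 611.7 = 871.8
Secondary income: 185.6 - 689.9 - 258.9 + 200.8 = -562.4
Current account = 7671.9 + 854.9 + 871.8 + (-562.4) = 8836.2
(Excluded from the current account — financial account: acquisition of a foreign subsidiary by a resident firm (outward FDI) 964.2, foreign purchases of equities on the domestic stock exchange 748.2, purchases of foreign government bonds by domestic residents 1635.0, sale of domestic government bonds to non-residents 989.3, inward foreign direct investment in the manufacturing sector 1969.8.)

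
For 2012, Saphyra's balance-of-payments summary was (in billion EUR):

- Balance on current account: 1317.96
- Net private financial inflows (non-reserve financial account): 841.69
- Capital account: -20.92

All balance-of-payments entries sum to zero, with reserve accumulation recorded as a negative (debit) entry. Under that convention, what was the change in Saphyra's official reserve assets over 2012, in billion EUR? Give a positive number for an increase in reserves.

2138.73

Official reserve transactions balance = -(1317.96 + (-20.92) + 841.69) = -2138.73
An accumulation of reserves is recorded as a debit (negative entry), so the change in the stock of reserves is the negative of that balance.
Change in official reserves = -(-2138.73) = 2138.73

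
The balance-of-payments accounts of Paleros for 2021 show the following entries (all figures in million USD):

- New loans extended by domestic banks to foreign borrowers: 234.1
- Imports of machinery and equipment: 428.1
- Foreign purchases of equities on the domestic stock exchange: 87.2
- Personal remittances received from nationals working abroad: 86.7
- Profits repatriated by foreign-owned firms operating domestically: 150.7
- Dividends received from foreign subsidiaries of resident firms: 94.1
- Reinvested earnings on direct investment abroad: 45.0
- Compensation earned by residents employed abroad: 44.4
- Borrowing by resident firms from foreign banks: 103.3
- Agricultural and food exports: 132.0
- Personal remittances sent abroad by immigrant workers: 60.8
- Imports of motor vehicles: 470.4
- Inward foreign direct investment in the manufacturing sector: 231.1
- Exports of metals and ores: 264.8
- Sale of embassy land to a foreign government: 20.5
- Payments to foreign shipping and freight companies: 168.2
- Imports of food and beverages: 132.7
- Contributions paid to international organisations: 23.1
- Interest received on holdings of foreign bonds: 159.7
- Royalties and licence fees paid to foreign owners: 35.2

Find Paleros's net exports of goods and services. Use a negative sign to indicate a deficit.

-837.8

Goods: -428.1 + 264.8 - 132.7 + 132.0 - 470.4 = -634.4
Services: -35.2 - 168.2 = -203.4
Trade balance = -634.4 + (-203.4) = -837.8
(Excluded from the trade balance — financial account: new loans extended by domestic banks to foreign borrowers 234.1, foreign purchases of equities on the domestic stock exchange 87.2, borrowing by resident firms from foreign banks 103.3, inward foreign direct investment in the manufacturing sector 231.1; secondary income: personal remittances received from nationals working abroad 86.7, personal remittances sent abroad by immigrant workers 60.8, contributions paid to international organisations 23.1; primary income: profits repatriated by foreign-owned firms operating domestically 150.7, dividends received from foreign subsidiaries of resident firms 94.1, reinvested earnings on direct investment abroad 45.0, compensation earned by residents employed abroad 44.4, interest received on holdings of foreign bonds 159.7; capital account: sale of embassy land to a foreign government 20.5.)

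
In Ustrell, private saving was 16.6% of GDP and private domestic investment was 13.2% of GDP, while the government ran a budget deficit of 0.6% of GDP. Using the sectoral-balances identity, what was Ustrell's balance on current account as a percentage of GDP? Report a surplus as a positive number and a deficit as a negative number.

By the sectoral-balances identity, CA = (S_private - I) + (T - G).
Private balance = 16.6 - 13.2 = 3.4
Government balance (T - G) = -0.6
CA = 3.4 + (-0.6) = 2.8

2.8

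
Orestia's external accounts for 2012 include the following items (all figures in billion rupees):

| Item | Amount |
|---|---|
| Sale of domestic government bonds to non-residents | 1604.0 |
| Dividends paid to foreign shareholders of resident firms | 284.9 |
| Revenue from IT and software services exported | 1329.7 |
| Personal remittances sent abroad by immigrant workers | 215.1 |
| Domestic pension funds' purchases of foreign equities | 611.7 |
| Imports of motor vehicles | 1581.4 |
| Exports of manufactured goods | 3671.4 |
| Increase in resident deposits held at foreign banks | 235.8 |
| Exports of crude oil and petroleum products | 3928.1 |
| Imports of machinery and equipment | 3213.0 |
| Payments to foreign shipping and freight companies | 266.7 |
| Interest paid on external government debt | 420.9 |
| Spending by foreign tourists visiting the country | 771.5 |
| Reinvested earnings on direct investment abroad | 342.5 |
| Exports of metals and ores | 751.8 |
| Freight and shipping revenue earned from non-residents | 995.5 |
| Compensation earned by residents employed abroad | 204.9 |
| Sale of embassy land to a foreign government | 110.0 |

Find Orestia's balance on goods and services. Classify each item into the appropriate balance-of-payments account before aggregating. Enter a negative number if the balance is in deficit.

6386.9

Goods: 751.8 + 3671.4 - 1581.4 - 3213.0 + 3928.1 = 3556.9
Services: 1329.7 + 771.5 + 995.5 - 266.7 = 2830.0
Trade balance = 3556.9 + 2830.0 = 6386.9
(Excluded from the trade balance — financial account: sale of domestic government bonds to non-residents 1604.0, domestic pension funds' purchases of foreign equities 611.7, increase in resident deposits held at foreign banks 235.8; primary income: dividends paid to foreign shareholders of resident firms 284.9, interest paid on external government debt 420.9, reinvested earnings on direct investment abroad 342.5, compensation earned by residents employed abroad 204.9; secondary income: personal remittances sent abroad by immigrant workers 215.1; capital account: sale of embassy land to a foreign government 110.0.)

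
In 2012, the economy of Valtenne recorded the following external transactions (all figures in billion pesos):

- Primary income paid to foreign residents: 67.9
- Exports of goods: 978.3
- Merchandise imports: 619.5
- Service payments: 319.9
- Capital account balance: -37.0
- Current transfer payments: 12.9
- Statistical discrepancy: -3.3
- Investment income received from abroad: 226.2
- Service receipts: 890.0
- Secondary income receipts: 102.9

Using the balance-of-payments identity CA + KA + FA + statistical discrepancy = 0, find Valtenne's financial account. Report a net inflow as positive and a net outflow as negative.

-1136.9

Goods balance = 978.3 - 619.5 = 358.8
Services balance = 890.0 - 319.9 = 570.1
Trade balance (goods + services) = 358.8 + 570.1 = 928.9
Net primary income = 226.2 - 67.9 = 158.3
Net secondary income = 102.9 - 12.9 = 90.0
Current account = 928.9 + 158.3 + 90.0 = 1177.2
Financial account = -(1177.2 + (-37.0) + (-3.3)) = -1136.9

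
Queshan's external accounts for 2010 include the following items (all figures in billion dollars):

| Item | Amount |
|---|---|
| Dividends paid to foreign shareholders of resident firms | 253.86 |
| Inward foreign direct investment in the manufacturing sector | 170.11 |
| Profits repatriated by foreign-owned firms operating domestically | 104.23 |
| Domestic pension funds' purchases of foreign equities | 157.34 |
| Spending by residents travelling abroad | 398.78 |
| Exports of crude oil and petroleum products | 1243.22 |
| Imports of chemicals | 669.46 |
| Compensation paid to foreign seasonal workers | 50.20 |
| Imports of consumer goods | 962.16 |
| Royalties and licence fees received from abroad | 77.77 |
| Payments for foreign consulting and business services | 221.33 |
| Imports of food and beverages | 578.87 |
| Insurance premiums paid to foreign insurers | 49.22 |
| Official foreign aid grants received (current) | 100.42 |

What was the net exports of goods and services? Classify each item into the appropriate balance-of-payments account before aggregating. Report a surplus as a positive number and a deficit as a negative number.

-1558.83

Goods: -578.87 - 669.46 - 962.16 + 1243.22 = -967.27
Services: -398.78 + 77.77 - 221.33 - 49.22 = -591.56
Trade balance = -967.27 + (-591.56) = -1558.83
(Excluded from the trade balance — primary income: dividends paid to foreign shareholders of resident firms 253.86, profits repatriated by foreign-owned firms operating domestically 104.23, compensation paid to foreign seasonal workers 50.20; financial account: inward foreign direct investment in the manufacturing sector 170.11, domestic pension funds' purchases of foreign equities 157.34; secondary income: official foreign aid grants received (current) 100.42.)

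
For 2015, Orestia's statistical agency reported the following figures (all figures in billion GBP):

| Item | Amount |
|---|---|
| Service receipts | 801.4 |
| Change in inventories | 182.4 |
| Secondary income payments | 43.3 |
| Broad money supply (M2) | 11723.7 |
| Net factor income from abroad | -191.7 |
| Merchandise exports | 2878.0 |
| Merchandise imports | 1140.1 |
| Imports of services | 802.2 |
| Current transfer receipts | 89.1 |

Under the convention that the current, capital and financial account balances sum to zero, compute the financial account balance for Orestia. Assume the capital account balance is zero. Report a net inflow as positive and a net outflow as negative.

-1591.2

Goods balance = 2878.0 - 1140.1 = 1737.9
Services balance = 801.4 - 802.2 = -0.8
Trade balance (goods + services) = 1737.9 + (-0.8) = 1737.1
Net primary income = -191.7
Net secondary income = 89.1 - 43.3 = 45.8
Current account = 1737.1 + (-191.7) + 45.8 = 1591.2
Financial account = -(1591.2) = -1591.2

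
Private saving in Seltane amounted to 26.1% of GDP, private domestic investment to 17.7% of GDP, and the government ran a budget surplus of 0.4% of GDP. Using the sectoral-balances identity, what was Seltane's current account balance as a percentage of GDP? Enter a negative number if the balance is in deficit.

By the sectoral-balances identity, CA = (S_private - I) + (T - G).
Private balance = 26.1 - 17.7 = 8.4
Government balance (T - G) = 0.4
CA = 8.4 + 0.4 = 8.8

8.8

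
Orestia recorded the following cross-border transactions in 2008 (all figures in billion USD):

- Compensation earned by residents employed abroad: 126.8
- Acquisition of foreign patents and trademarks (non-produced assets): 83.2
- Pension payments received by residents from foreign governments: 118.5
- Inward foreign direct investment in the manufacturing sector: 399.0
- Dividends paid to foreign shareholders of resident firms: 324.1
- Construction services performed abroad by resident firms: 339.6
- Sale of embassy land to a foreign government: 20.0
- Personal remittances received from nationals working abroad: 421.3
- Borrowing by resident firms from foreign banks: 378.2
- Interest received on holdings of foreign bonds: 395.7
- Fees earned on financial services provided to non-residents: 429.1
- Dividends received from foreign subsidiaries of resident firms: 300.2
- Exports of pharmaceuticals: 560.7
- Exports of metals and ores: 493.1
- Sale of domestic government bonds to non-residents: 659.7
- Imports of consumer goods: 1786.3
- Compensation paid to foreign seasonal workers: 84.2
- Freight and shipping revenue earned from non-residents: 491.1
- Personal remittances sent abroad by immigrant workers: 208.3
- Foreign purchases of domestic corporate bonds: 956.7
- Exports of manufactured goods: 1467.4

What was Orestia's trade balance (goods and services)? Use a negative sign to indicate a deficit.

1994.7

Goods: -1786.3 + 560.7 + 493.1 + 1467.4 = 734.9
Services: 429.1 + 339.6 + 491.1 = 1259.8
Trade balance = 734.9 + 1259.8 = 1994.7
(Excluded from the trade balance — primary income: compensation earned by residents employed abroad 126.8, dividends paid to foreign shareholders of resident firms 324.1, interest received on holdings of foreign bonds 395.7, dividends received from foreign subsidiaries of resident firms 300.2, compensation paid to foreign seasonal workers 84.2; capital account: acquisition of foreign patents and trademarks (non-produced assets) 83.2, sale of embassy land to a foreign government 20.0; secondary income: pension payments received by residents from foreign governments 118.5, personal remittances received from nationals working abroad 421.3, personal remittances sent abroad by immigrant workers 208.3; financial account: inward foreign direct investment in the manufacturing sector 399.0, borrowing by resident firms from foreign banks 378.2, sale of domestic government bonds to non-residents 659.7, foreign purchases of domestic corporate bonds 956.7.)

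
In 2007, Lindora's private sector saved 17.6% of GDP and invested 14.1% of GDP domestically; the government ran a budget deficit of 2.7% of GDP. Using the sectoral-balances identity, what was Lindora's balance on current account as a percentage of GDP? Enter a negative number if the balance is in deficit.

By the sectoral-balances identity, CA = (S_private - I) + (T - G).
Private balance = 17.6 - 14.1 = 3.5
Government balance (T - G) = -2.7
CA = 3.5 + (-2.7) = 0.8

0.8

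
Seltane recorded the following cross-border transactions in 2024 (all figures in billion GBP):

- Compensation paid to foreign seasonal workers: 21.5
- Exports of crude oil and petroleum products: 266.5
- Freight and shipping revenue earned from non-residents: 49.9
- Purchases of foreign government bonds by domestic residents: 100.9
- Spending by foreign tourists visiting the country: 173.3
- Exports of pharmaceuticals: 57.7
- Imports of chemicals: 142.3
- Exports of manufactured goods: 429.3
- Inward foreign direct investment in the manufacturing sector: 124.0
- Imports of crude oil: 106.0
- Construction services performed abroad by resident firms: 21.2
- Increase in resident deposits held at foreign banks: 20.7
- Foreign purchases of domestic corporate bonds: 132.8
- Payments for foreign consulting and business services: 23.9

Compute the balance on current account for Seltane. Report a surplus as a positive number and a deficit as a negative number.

Goods: 429.3 - 142.3 + 57.7 + 266.5 - 106.0 = 505.2
Services: -23.9 + 21.2 + 49.9 + 173.3 = 220.5
Primary income: -21.5
Current account = 505.2 + 220.5 + (-21.5) = 704.2
(Excluded from the current account — financial account: purchases of foreign government bonds by domestic residents 100.9, inward foreign direct investment in the manufacturing sector 124.0, increase in resident deposits held at foreign banks 20.7, foreign purchases of domestic corporate bonds 132.8.)

704.2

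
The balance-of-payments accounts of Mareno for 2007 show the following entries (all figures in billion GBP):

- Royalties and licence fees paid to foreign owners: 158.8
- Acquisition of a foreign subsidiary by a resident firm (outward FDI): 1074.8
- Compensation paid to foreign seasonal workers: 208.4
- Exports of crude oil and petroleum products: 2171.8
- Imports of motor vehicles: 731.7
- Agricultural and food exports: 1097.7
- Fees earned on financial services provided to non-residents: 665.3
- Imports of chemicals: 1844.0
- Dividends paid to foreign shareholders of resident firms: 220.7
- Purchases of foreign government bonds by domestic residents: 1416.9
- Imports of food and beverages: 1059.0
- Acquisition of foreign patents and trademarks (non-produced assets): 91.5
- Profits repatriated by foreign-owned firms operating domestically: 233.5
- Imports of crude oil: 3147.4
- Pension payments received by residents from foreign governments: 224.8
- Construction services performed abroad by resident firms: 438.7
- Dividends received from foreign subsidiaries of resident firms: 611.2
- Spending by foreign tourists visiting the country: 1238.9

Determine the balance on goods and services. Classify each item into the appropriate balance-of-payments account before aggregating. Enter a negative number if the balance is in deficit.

Goods: -3147.4 + 2171.8 + 1097.7 - 1059.0 - 731.7 - 1844.0 = -3512.6
Services: 438.7 - 158.8 + 1238.9 + 665.3 = 2184.1
Trade balance = -3512.6 + 2184.1 = -1328.5
(Excluded from the trade balance — financial account: acquisition of a foreign subsidiary by a resident firm (outward FDI) 1074.8, purchases of foreign government bonds by domestic residents 1416.9; primary income: compensation paid to foreign seasonal workers 208.4, dividends paid to foreign shareholders of resident firms 220.7, profits repatriated by foreign-owned firms operating domestically 233.5, dividends received from foreign subsidiaries of resident firms 611.2; capital account: acquisition of foreign patents and trademarks (non-produced assets) 91.5; secondary income: pension payments received by residents from foreign governments 224.8.)

-1328.5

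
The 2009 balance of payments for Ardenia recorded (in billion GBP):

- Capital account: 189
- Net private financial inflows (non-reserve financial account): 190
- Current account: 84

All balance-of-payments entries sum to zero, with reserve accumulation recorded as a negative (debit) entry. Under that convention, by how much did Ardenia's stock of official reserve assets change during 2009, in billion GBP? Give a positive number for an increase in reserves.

Official reserve transactions balance = -(84 + 189 + 190) = -463
An accumulation of reserves is recorded as a debit (negative entry), so the change in the stock of reserves is the negative of that balance.
Change in official reserves = -(-463) = 463

463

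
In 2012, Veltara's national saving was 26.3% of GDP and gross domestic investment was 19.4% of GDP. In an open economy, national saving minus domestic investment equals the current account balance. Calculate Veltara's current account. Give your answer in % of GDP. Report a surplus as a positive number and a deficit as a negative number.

6.9

CA = S - I = 26.3 - 19.4 = 6.9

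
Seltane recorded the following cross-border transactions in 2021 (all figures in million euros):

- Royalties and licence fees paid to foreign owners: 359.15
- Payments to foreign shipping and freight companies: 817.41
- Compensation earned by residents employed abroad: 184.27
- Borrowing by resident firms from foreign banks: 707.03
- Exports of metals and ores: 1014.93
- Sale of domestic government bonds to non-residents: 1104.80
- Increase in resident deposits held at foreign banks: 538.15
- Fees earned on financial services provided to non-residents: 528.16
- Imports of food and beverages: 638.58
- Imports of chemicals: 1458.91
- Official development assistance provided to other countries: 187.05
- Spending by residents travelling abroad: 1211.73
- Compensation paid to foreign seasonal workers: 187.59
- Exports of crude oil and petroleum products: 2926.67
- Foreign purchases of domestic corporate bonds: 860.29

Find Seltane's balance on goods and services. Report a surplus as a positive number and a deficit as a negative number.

-16.02

Goods: -638.58 - 1458.91 + 2926.67 + 1014.93 = 1844.11
Services: -1211.73 + 528.16 - 817.41 - 359.15 = -1860.13
Trade balance = 1844.11 + (-1860.13) = -16.02
(Excluded from the trade balance — primary income: compensation earned by residents employed abroad 184.27, compensation paid to foreign seasonal workers 187.59; financial account: borrowing by resident firms from foreign banks 707.03, sale of domestic government bonds to non-residents 1104.80, increase in resident deposits held at foreign banks 538.15, foreign purchases of domestic corporate bonds 860.29; secondary income: official development assistance provided to other countries 187.05.)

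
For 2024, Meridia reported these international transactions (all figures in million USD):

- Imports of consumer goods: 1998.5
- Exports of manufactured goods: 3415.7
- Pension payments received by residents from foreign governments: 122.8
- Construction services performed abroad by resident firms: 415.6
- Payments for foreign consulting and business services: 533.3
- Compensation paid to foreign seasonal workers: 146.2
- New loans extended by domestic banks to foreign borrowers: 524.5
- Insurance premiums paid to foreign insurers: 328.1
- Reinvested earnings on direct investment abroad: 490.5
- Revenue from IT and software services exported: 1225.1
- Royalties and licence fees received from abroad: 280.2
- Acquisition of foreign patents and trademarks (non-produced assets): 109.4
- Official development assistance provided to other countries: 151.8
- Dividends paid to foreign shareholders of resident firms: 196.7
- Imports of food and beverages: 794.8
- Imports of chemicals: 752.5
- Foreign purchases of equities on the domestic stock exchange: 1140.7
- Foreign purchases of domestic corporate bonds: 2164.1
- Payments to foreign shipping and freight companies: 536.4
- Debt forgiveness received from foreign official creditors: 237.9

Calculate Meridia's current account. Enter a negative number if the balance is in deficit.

511.6

Goods: -752.5 - 1998.5 + 3415.7 - 794.8 = -130.1
Services: -533.3 + 280.2 + 1225.1 - 536.4 - 328.1 + 415.6 = 523.1
Primary income: -146.2 - 196.7 + 490.5 = 147.6
Secondary income: -151.8 + 122.8 = -29.0
Current account = (-130.1) + 523.1 + 147.6 + (-29.0) = 511.6
(Excluded from the current account — financial account: new loans extended by domestic banks to foreign borrowers 524.5, foreign purchases of equities on the domestic stock exchange 1140.7, foreign purchases of domestic corporate bonds 2164.1; capital account: acquisition of foreign patents and trademarks (non-produced assets) 109.4, debt forgiveness received from foreign official creditors 237.9.)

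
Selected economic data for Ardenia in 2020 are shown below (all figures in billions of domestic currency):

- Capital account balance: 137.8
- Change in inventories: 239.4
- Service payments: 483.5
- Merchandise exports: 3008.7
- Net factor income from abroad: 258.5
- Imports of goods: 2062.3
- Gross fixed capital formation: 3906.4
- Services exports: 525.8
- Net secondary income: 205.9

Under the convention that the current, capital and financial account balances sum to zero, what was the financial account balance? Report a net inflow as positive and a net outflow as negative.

Goods balance = 3008.7 - 2062.3 = 946.4
Services balance = 525.8 - 483.5 = 42.3
Trade balance (goods + services) = 946.4 + 42.3 = 988.7
Net primary income = 258.5
Net secondary income = 205.9
Current account = 988.7 + 258.5 + 205.9 = 1453.1
Financial account = -(1453.1 + 137.8) = -1590.9

-1590.9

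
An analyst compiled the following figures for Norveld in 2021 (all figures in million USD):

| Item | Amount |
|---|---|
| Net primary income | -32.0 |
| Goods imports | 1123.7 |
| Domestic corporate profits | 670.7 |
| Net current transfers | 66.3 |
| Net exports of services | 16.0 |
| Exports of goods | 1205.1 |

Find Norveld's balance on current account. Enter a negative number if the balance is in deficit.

Goods balance = 1205.1 - 1123.7 = 81.4
Services balance = 16.0
Trade balance (goods + services) = 81.4 + 16.0 = 97.4
Net primary income = -32.0
Net secondary income = 66.3
Current account = 97.4 + (-32.0) + 66.3 = 131.7

131.7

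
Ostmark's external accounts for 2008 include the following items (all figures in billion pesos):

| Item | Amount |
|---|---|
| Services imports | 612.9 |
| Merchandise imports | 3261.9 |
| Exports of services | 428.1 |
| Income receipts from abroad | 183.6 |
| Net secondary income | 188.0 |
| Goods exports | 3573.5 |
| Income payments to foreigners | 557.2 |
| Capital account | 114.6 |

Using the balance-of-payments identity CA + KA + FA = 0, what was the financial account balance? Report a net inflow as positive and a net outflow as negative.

Goods balance = 3573.5 - 3261.9 = 311.6
Services balance = 428.1 - 612.9 = -184.8
Trade balance (goods + services) = 311.6 + (-184.8) = 126.8
Net primary income = 183.6 - 557.2 = -373.6
Net secondary income = 188.0
Current account = 126.8 + (-373.6) + 188.0 = -58.8
Financial account = -(-58.8 + 114.6) = -55.8

-55.8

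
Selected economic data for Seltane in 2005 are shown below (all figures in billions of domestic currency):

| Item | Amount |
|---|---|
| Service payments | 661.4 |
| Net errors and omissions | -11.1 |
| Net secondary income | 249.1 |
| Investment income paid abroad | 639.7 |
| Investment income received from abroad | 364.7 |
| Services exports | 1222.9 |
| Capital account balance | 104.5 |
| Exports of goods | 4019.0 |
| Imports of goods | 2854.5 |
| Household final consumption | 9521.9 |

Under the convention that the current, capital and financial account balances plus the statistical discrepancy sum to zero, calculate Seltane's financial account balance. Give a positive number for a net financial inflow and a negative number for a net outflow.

Goods balance = 4019.0 - 2854.5 = 1164.5
Services balance = 1222.9 - 661.4 = 561.5
Trade balance (goods + services) = 1164.5 + 561.5 = 1726.0
Net primary income = 364.7 - 639.7 = -275.0
Net secondary income = 249.1
Current account = 1726.0 + (-275.0) + 249.1 = 1700.1
Financial account = -(1700.1 + 104.5 + (-11.1)) = -1793.5

-1793.5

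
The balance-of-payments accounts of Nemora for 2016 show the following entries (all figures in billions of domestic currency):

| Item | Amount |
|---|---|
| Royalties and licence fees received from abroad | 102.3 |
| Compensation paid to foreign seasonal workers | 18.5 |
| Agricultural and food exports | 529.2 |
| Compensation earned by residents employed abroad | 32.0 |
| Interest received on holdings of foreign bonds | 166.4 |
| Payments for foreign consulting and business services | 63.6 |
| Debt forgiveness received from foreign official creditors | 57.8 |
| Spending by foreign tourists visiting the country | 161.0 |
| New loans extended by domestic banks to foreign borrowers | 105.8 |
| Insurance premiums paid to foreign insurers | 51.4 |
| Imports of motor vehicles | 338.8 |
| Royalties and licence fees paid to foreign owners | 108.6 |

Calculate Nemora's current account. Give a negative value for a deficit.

410.0

Goods: -338.8 + 529.2 = 190.4
Services: 102.3 - 63.6 - 108.6 + 161.0 - 51.4 = 39.7
Primary income: 32.0 + 166.4 - 18.5 = 179.9
Current account = 190.4 + 39.7 + 179.9 = 410.0
(Excluded from the current account — capital account: debt forgiveness received from foreign official creditors 57.8; financial account: new loans extended by domestic banks to foreign borrowers 105.8.)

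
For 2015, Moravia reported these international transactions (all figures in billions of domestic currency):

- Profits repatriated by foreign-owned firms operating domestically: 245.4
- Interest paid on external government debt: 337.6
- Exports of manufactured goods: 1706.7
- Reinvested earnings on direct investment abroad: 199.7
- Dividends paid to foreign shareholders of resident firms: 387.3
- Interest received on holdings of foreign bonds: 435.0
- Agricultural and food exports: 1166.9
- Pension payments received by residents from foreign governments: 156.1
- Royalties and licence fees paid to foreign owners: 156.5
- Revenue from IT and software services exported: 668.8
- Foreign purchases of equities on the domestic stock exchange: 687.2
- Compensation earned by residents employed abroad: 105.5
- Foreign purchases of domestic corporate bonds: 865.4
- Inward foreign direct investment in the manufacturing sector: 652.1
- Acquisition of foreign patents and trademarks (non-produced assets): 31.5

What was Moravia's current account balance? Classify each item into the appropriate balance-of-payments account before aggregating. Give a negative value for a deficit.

3311.9

Goods: 1706.7 + 1166.9 = 2873.6
Services: -156.5 + 668.8 = 512.3
Primary income: 199.7 - 387.3 + 105.5 - 245.4 - 337.6 + 435.0 = -230.1
Secondary income: 156.1
Current account = 2873.6 + 512.3 + (-230.1) + 156.1 = 3311.9
(Excluded from the current account — financial account: foreign purchases of equities on the domestic stock exchange 687.2, foreign purchases of domestic corporate bonds 865.4, inward foreign direct investment in the manufacturing sector 652.1; capital account: acquisition of foreign patents and trademarks (non-produced assets) 31.5.)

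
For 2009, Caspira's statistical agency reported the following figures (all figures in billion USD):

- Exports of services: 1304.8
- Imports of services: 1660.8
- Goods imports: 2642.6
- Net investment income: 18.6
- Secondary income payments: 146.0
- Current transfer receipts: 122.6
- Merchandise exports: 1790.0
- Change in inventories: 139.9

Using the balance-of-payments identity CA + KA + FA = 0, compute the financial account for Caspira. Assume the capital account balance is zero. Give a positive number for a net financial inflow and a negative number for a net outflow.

Goods balance = 1790.0 - 2642.6 = -852.6
Services balance = 1304.8 - 1660.8 = -356.0
Trade balance (goods + services) = -852.6 + (-356.0) = -1208.6
Net primary income = 18.6
Net secondary income = 122.6 - 146.0 = -23.4
Current account = -1208.6 + 18.6 + (-23.4) = -1213.4
Financial account = -(-1213.4) = 1213.4

1213.4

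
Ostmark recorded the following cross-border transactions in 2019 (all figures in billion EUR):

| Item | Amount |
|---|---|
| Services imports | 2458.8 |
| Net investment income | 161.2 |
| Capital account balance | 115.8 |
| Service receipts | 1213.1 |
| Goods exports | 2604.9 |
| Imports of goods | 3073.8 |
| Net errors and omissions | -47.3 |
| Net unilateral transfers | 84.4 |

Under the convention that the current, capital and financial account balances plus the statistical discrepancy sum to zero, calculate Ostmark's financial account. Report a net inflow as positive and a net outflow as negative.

Goods balance = 2604.9 - 3073.8 = -468.9
Services balance = 1213.1 - 2458.8 = -1245.7
Trade balance (goods + services) = -468.9 + (-1245.7) = -1714.6
Net primary income = 161.2
Net secondary income = 84.4
Current account = -1714.6 + 161.2 + 84.4 = -1469.0
Financial account = -(-1469.0 + 115.8 + (-47.3)) = 1400.5

1400.5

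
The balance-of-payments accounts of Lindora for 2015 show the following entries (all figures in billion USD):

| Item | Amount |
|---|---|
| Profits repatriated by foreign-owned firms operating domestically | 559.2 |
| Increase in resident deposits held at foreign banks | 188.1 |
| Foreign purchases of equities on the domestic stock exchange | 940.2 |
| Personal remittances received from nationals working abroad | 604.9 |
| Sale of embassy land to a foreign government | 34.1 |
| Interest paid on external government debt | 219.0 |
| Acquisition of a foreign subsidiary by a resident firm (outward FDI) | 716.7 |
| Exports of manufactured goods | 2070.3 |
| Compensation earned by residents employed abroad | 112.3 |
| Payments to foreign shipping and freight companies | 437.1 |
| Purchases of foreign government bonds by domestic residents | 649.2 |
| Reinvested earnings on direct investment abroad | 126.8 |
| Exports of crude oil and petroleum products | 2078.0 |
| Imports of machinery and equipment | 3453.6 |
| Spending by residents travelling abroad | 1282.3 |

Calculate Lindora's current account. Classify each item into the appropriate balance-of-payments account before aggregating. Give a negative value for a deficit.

Goods: -3453.6 + 2078.0 + 2070.3 = 694.7
Services: -1282.3 - 437.1 = -1719.4
Primary income: -219.0 - 559.2 + 126.8 + 112.3 = -539.1
Secondary income: 604.9
Current account = 694.7 + (-1719.4) + (-539.1) + 604.9 = -958.9
(Excluded from the current account — financial account: increase in resident deposits held at foreign banks 188.1, foreign purchases of equities on the domestic stock exchange 940.2, acquisition of a foreign subsidiary by a resident firm (outward FDI) 716.7, purchases of foreign government bonds by domestic residents 649.2; capital account: sale of embassy land to a foreign government 34.1.)

-958.9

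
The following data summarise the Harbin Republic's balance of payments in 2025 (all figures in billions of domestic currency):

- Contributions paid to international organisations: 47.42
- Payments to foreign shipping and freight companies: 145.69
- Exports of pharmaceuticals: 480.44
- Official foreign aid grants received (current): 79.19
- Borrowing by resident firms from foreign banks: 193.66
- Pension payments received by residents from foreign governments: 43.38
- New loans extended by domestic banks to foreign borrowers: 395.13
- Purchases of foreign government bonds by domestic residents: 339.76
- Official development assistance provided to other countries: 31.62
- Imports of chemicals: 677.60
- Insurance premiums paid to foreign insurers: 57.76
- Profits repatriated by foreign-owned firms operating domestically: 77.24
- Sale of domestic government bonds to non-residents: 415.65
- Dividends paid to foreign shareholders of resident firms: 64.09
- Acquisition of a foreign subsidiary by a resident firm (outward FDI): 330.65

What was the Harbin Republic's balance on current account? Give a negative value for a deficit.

-498.41

Goods: 480.44 - 677.60 = -197.16
Services: -57.76 - 145.69 = -203.45
Primary income: -77.24 - 64.09 = -141.33
Secondary income: 43.38 + 79.19 - 47.42 - 31.62 = 43.53
Current account = (-197.16) + (-203.45) + (-141.33) + 43.53 = -498.41
(Excluded from the current account — financial account: borrowing by resident firms from foreign banks 193.66, new loans extended by domestic banks to foreign borrowers 395.13, purchases of foreign government bonds by domestic residents 339.76, sale of domestic government bonds to non-residents 415.65, acquisition of a foreign subsidiary by a resident firm (outward FDI) 330.65.)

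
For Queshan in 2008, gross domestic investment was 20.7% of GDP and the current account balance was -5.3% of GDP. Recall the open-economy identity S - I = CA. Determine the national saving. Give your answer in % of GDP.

S - I = CA (net lending to the rest of the world).
S = I + CA = 20.7 + (-5.3) = 15.4

15.4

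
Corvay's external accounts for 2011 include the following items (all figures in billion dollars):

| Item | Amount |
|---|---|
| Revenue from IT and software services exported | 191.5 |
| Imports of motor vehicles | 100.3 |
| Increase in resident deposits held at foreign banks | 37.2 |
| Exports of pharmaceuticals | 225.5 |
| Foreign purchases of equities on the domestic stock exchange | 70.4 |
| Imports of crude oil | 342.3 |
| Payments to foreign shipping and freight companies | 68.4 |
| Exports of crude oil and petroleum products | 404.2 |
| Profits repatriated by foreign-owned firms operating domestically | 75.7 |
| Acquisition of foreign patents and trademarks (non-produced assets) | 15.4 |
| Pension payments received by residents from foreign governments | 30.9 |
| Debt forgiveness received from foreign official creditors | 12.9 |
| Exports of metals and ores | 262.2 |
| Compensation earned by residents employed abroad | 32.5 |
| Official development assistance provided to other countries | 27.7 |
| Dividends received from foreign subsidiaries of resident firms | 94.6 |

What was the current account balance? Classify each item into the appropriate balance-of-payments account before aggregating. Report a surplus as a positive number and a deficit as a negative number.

627.0

Goods: -342.3 + 262.2 + 225.5 + 404.2 - 100.3 = 449.3
Services: -68.4 + 191.5 = 123.1
Primary income: 94.6 - 75.7 + 32.5 = 51.4
Secondary income: 30.9 - 27.7 = 3.2
Current account = 449.3 + 123.1 + 51.4 + 3.2 = 627.0
(Excluded from the current account — financial account: increase in resident deposits held at foreign banks 37.2, foreign purchases of equities on the domestic stock exchange 70.4; capital account: acquisition of foreign patents and trademarks (non-produced assets) 15.4, debt forgiveness received from foreign official creditors 12.9.)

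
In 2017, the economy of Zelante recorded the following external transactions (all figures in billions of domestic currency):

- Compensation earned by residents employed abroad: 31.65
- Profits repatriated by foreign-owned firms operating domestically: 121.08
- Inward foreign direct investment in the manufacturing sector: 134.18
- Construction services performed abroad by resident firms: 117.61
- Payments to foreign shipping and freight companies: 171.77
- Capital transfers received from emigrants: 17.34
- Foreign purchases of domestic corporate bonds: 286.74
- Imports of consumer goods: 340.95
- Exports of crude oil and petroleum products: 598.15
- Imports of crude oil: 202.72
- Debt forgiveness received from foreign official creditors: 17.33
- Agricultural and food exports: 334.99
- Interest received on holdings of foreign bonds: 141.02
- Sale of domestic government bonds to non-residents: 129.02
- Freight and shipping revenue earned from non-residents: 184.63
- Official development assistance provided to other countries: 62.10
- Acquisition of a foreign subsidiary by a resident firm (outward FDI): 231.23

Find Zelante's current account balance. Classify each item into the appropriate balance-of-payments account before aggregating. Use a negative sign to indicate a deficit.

Goods: 334.99 - 202.72 - 340.95 + 598.15 = 389.47
Services: -171.77 + 184.63 + 117.61 = 130.47
Primary income: 141.02 + 31.65 - 121.08 = 51.59
Secondary income: -62.10
Current account = 389.47 + 130.47 + 51.59 + (-62.10) = 509.43
(Excluded from the current account — financial account: inward foreign direct investment in the manufacturing sector 134.18, foreign purchases of domestic corporate bonds 286.74, sale of domestic government bonds to non-residents 129.02, acquisition of a foreign subsidiary by a resident firm (outward FDI) 231.23; capital account: capital transfers received from emigrants 17.34, debt forgiveness received from foreign official creditors 17.33.)

509.43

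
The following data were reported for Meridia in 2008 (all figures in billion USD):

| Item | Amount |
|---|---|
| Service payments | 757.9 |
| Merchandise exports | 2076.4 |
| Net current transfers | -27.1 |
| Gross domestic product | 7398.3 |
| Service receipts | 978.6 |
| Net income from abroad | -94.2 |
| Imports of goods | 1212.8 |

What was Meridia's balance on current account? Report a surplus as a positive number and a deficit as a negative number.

963.0

Goods balance = 2076.4 - 1212.8 = 863.6
Services balance = 978.6 - 757.9 = 220.7
Trade balance (goods + services) = 863.6 + 220.7 = 1084.3
Net primary income = -94.2
Net secondary income = -27.1
Current account = 1084.3 + (-94.2) + (-27.1) = 963.0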